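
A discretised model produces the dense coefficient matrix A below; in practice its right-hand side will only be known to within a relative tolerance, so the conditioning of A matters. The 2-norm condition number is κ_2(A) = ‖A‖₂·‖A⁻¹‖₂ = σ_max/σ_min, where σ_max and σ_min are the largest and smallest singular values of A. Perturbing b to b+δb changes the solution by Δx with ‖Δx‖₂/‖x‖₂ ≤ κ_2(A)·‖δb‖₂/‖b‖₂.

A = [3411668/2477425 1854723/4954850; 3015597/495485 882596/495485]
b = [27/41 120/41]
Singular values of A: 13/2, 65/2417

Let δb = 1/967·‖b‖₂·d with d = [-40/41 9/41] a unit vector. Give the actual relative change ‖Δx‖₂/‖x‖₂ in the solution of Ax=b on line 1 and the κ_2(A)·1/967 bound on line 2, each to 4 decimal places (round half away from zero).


largest singular value 13/2, smallest 65/2417
κ_2(A) = (13/2) / (65/2417) = 241.7000
κ_2(A)·‖δb‖/‖b‖ = 0.2499
solve Ax = b  →  x = [0.4431 0.1292]
2-norm of b is 3.0000; of x, 0.4615
δb = ε·‖b‖·d = [-0.0030 0.0007]; solving A·Δx = δb gives ‖Δx‖ = 0.1154
relative error = 0.2499
so the bound is sharp here: realised error equals the bound

0.2499
0.2499


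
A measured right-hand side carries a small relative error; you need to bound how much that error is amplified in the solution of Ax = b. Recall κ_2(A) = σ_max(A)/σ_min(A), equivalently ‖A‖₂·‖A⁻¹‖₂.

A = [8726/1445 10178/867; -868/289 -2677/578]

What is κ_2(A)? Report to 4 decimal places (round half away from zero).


28.0500

M = AᵀA = [94978676/2088025 106240498/1252815; 106240498/1252815 478863697/3006756]. tr(M)=53255449/260100, det(M)=3455881/65025
solving λ² − 53255449/260100·λ + 3455881/65025 = 0 gives λ = 20449/100, 676/2601
σ_max=√(20449/100)=(143/10), σ_min=√(676/2601)=(26/51) → κ = 28.0500


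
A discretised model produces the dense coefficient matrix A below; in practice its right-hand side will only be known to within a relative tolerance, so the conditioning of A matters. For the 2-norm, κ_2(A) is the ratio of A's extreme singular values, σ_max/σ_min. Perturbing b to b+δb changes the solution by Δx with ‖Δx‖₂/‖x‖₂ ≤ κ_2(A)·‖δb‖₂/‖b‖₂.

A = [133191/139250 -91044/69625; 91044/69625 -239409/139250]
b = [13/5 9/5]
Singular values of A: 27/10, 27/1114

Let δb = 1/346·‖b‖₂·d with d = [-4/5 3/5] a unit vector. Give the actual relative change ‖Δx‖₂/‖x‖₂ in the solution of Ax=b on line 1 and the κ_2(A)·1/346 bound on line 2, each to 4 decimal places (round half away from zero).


σ_max = 27/10, σ_min = 27/1114
condition number: (27/10) ÷ (27/1114) = 111.4000
worst-case relative error ≤ 111.4000 × 1/346 = 0.3220
solve Ax = b  →  x = [-32.3407 -25.6444]
2-norm of b is 3.1623; of x, 41.2742
with δb = [-0.0073 0.0055], A·Δx = δb → ‖Δx‖ = 0.3771
realised ‖Δx‖/‖x‖ = 0.0091
tightness: 0.0091 against a bound of 0.3220 (unrounded ratio ≈ 0.0284)

0.0091
0.3220


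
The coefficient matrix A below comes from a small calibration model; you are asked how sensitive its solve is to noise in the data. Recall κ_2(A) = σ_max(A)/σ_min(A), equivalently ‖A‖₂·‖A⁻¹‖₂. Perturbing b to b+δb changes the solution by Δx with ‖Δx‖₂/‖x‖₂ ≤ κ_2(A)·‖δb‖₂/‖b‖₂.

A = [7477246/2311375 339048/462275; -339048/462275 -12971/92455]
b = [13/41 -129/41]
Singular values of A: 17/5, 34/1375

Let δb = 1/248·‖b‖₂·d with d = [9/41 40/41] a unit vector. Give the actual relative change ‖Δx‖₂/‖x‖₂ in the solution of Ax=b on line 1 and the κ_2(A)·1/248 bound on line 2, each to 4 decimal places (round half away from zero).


from the listed singular values, σ₁ = 17/5, σ_n = 34/1375
κ = σ_max/σ_min = (17/5)/(34/1375) = 137.5000
worst-case relative error ≤ 137.5000 × 1/248 = 0.5544
solve Ax = b  →  x = [26.9189 -118.2999]
‖b‖₂ = 3.1623 and ‖x‖₂ = 121.3239
δb = ε·‖b‖·d = [0.0028 0.0124]; solving A·Δx = δb gives ‖Δx‖ = 0.5157
dividing the unrounded norms, ‖Δx‖/‖x‖ = 0.0043
tightness: 0.0043 against a bound of 0.5544 (unrounded ratio ≈ 0.0077)

0.0043
0.5544


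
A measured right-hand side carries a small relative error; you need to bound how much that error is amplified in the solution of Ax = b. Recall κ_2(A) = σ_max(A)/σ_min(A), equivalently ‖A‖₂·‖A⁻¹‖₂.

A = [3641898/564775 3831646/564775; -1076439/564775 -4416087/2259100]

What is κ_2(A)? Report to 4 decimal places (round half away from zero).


AᵀA = [23075427141/510353281 96914406225/2041413124; 96914406225/2041413124 407049602401/8165652496]; tr = 923015977/9709456, det = 257049/2427364
char-poly roots: 1521/16 and 676/606841
σ_max=√(1521/16)=(39/4), σ_min=√(676/606841)=(26/779) → κ = 292.1250

292.1250


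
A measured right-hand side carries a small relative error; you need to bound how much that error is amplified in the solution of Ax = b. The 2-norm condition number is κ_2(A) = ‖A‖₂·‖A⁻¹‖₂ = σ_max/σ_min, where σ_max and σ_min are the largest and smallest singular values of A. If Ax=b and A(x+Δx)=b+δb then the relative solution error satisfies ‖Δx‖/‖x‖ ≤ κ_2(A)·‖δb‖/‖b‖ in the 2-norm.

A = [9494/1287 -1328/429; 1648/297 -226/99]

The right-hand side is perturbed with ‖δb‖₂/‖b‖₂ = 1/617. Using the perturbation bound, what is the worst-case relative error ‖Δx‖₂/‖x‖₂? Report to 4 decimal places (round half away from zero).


M = AᵀA = [1270212100/14907321 -176416000/4969107; -176416000/4969107 24504100/1656369]. tr(M)=8821000/88209, det(M)=10000/88209
λ_max, λ_min = (8821000/88209 ± √77806512640000/7780827681)/2 = 100, 100/88209
κ = σ_max/σ_min = 10/(10/297) = 297.0000
bound on ‖Δx‖/‖x‖: κ·ε = 297.0000·1/617 = 0.4814

0.4814


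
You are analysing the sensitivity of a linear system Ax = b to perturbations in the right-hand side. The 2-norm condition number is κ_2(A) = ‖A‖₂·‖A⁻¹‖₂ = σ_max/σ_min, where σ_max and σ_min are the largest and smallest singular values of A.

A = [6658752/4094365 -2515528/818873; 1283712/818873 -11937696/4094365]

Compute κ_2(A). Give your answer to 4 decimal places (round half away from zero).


311.4375

form AᵀA = [101708550144/19933204225 -38138930688/3986640845; -38138930688/3986640845 357557210176/19933204225] with trace 317830976/13794605 and determinant 9437184/1724325625
eigenvalues of AᵀA: λ = (tr ± √(tr²−4·det))/2 = 576/25, 16384/68973025
σ_max=√(576/25)=(24/5), σ_min=√(16384/68973025)=(128/8305) → κ = 311.4375


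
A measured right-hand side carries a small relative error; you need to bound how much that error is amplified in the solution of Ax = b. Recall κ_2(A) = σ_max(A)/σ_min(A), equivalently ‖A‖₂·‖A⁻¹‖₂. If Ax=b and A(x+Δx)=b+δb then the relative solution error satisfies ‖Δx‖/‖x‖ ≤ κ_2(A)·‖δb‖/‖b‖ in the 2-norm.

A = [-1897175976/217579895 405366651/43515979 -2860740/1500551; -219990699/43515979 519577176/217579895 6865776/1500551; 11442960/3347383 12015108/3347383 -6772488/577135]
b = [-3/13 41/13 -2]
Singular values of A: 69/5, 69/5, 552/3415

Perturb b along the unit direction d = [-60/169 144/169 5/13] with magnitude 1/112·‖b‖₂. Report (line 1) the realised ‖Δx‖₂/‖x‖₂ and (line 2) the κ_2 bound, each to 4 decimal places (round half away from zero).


0.0167
0.7623

from the listed singular values, σ₁ = 69/5, σ_n = 552/3415
κ_2(A) = (69/5) / (552/3415) = 85.3750
κ_2(A)·‖δb‖/‖b‖ = 0.7623
solve Ax = b  →  x = [7.7667 8.2601 4.9596]
‖b‖ = 3.7417, ‖x‖ = 12.3753
with δb = [-0.0119 0.0285 0.0128], A·Δx = δb → ‖Δx‖ = 0.2067
dividing the unrounded norms, ‖Δx‖/‖x‖ = 0.0167
tightness: 0.0167 against a bound of 0.7623 (unrounded ratio ≈ 0.0219)


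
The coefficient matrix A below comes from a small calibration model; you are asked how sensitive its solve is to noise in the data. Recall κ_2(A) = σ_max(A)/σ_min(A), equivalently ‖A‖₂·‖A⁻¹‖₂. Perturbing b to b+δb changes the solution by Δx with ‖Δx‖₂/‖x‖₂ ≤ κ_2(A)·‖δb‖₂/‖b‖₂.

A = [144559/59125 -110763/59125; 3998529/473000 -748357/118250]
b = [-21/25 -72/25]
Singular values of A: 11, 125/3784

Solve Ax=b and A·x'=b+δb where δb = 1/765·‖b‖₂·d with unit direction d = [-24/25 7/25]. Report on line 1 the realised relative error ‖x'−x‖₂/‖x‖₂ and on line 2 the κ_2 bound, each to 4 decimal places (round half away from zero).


0.4353
0.4353

from the listed singular values, σ₁ = 11, σ_n = 125/3784
κ_2(A) = 11 / (125/3784) = 332.9920
worst-case relative error ≤ 332.9920 × 1/765 = 0.4353
solve Ax = b  →  x = [-0.2182 0.1636]
2-norm of b is 3.0000; of x, 0.2727
re-solving with b+δb shifts x by Δx of norm 0.1187
relative error = 0.4353
tightness: 0.4353 against a bound of 0.4353; the bound is attained (ratio 1)


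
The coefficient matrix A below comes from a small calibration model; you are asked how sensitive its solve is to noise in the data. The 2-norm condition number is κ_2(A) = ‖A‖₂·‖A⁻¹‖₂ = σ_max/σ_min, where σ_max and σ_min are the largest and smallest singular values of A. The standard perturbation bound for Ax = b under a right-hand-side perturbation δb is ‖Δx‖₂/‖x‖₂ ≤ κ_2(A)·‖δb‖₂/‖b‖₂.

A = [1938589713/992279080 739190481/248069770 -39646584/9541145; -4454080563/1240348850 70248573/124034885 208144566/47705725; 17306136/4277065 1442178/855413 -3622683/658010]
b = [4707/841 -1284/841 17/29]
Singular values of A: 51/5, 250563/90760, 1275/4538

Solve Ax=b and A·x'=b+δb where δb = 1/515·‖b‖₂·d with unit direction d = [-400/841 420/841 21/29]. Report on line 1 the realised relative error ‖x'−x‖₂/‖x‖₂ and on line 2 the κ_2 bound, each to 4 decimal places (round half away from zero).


from the listed singular values, σ₁ = 51/5, σ_n = 1275/4538
κ = σ_max/σ_min = (51/5)/(1275/4538) = 36.3040
perturbation bound = 36.3040·1/515 = 0.0705
solve Ax = b  →  x = [-8.0858 -2.1918 -6.7203]
‖b‖ = 5.8310, ‖x‖ = 10.7400
with δb = [-0.0054 0.0057 0.0082], A·Δx = δb → ‖Δx‖ = 0.0403
relative error = 0.0038
tightness: 0.0038 against a bound of 0.0705 (unrounded ratio ≈ 0.0532)

0.0038
0.0705


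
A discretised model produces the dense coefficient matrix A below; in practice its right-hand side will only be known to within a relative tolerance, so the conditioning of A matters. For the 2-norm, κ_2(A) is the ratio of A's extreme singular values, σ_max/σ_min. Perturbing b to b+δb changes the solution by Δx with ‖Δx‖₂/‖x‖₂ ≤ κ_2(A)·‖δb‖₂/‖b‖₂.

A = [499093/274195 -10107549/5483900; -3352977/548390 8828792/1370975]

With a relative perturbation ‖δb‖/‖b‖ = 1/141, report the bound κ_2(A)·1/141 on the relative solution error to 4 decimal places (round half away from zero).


M = AᵀA = [489553202125/12029263684 -514000639845/12029263684; -514000639845/12029263684 2158917820249/48117054736]. tr(M)=4895517989/57214096, det(M)=46854025/228856384
char-poly roots: 1369/16 and 34225/14303524
κ = σ_max/σ_min = (37/4)/(185/3782) = 189.1000
worst-case relative error ≤ 189.1000 × 1/141 = 1.3411

1.3411


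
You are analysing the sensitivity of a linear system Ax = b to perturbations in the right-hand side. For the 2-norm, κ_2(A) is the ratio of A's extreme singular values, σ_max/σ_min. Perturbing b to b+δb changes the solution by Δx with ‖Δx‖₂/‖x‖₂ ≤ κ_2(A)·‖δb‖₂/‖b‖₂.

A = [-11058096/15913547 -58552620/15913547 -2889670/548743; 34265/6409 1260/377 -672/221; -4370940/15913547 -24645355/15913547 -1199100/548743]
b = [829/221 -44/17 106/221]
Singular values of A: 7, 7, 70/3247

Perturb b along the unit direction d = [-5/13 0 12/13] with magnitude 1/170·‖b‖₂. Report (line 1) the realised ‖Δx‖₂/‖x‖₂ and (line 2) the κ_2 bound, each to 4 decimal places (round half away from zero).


0.0270
1.9100

largest singular value 7, smallest 70/3247
κ_2(A) = 7 / (70/3247) = 324.7000
perturbation bound = 324.7000·1/170 = 1.9100
solve Ax = b  →  x = [-29.8674 30.5322 -18.1044]
‖b‖₂ = 4.5826 and ‖x‖₂ = 46.3901
Δx = A⁻¹·δb where δb = 1/170·4.5826·d; ‖Δx‖ = 1.2504
relative error = 0.0270
realised/bound (from unrounded values) ≈ 0.0141


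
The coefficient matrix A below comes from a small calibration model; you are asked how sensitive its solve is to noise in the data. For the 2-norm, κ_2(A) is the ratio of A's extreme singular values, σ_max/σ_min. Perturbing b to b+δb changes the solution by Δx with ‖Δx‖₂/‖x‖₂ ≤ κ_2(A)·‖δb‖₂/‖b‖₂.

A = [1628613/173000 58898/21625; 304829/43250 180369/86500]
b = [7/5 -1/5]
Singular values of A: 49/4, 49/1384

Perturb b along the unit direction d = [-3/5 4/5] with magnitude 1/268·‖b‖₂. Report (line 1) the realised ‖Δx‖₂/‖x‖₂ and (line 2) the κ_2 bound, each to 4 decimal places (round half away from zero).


largest singular value 49/4, smallest 49/1384
condition number: (49/4) ÷ (49/1384) = 346.0000
bound on ‖Δx‖/‖x‖: κ·ε = 346.0000·1/268 = 1.2910
solve Ax = b  →  x = [7.9869 -27.0922]
‖b‖₂ = 1.4142 and ‖x‖₂ = 28.2450
with δb = [-0.0032 0.0042], A·Δx = δb → ‖Δx‖ = 0.1490
realised ‖Δx‖/‖x‖ = 0.0053
tightness: 0.0053 against a bound of 1.2910 (unrounded ratio ≈ 0.0041)

0.0053
1.2910


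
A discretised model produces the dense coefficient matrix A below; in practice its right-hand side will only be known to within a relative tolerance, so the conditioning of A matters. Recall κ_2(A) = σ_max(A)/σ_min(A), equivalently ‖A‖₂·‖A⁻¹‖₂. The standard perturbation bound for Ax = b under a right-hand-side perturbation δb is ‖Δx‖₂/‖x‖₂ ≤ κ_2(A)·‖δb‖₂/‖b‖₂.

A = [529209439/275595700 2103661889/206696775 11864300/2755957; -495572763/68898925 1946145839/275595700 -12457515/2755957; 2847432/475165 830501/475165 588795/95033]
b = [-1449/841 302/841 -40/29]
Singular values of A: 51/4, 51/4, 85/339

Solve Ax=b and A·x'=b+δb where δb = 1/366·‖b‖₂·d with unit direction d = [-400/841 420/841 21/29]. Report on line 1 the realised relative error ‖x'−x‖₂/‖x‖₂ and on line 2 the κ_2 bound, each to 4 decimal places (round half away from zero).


0.1389
0.1389

largest singular value 51/4, smallest 85/339
condition number: (51/4) ÷ (85/339) = 50.8500
worst-case relative error ≤ 50.8500 × 1/366 = 0.1389
solve Ax = b  →  x = [-0.0871 -0.1071 -0.1082]
‖b‖ = 2.2361, ‖x‖ = 0.1754
with δb = [-0.0029 0.0031 0.0044], A·Δx = δb → ‖Δx‖ = 0.0244
dividing the unrounded norms, ‖Δx‖/‖x‖ = 0.1389
realised/bound = 1 exactly: the bound is attained for this b and d


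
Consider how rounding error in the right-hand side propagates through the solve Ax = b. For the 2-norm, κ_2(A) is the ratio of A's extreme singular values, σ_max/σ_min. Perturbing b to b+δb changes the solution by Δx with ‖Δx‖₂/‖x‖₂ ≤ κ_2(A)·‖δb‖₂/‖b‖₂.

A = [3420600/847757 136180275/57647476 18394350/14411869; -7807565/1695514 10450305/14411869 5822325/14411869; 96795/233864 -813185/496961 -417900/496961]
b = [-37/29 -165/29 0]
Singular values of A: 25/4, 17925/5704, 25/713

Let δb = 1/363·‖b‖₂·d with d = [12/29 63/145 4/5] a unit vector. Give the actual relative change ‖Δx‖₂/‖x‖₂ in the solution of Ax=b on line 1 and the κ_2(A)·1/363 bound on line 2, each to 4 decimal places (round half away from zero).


0.0054
0.4910

σ_max = 25/4, σ_min = 25/713
κ_2(A) = (25/4) / (25/713) = 178.2500
perturbation bound = 178.2500·1/363 = 0.4910
solve Ax = b  →  x = [0.7477 39.2608 -76.0289]
‖b‖ = 5.8310, ‖x‖ = 85.5708
δb = ε·‖b‖·d = [0.0066 0.0070 0.0129]; solving A·Δx = δb gives ‖Δx‖ = 0.4581
relative error = 0.0054
tightness: 0.0054 against a bound of 0.4910 (unrounded ratio ≈ 0.0109)


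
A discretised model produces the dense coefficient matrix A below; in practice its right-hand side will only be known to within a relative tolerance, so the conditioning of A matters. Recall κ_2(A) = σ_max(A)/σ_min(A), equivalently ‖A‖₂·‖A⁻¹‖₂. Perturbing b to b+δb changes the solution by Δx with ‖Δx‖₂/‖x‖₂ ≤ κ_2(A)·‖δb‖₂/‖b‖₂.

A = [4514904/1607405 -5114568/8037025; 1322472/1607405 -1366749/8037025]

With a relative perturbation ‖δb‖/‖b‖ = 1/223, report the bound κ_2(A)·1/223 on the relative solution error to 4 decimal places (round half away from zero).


0.8790

form AᵀA = [885331612800/103350033361 -199194166440/103350033361; -199194166440/103350033361 44842893849/103350033361] with trace 553345929/61481281 and determinant 129600/61481281
λ_max, λ_min = (553345929/61481281 ± √306159845244802641/3779947913400961)/2 = 9, 14400/61481281
κ = σ_max/σ_min = 3/(120/7841) = 196.0250
κ_2(A)·‖δb‖/‖b‖ = 0.8790


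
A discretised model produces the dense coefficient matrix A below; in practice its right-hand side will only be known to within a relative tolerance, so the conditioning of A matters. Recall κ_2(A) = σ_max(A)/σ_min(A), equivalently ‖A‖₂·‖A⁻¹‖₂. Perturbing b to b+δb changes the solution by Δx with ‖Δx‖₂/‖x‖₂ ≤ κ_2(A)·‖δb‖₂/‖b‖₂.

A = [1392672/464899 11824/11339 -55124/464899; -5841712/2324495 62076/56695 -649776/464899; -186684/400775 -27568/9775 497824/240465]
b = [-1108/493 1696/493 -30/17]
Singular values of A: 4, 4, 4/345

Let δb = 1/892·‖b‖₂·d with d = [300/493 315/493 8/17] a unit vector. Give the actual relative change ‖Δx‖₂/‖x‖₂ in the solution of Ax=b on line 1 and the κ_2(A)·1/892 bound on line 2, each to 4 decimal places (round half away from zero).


0.3868
0.3868

largest singular value 4, smallest 4/345
condition number: 4 ÷ (4/345) = 345.0000
bound on ‖Δx‖/‖x‖: κ·ε = 345.0000·1/892 = 0.3868
solve Ax = b  →  x = [-0.9098 0.4000 -0.5122]
‖b‖ = 4.4721, ‖x‖ = 1.1180
re-solving with b+δb shifts x by Δx of norm 0.4324
realised ‖Δx‖/‖x‖ = 0.3868
tightness: 0.3868 against a bound of 0.3868; the bound is attained (ratio 1)


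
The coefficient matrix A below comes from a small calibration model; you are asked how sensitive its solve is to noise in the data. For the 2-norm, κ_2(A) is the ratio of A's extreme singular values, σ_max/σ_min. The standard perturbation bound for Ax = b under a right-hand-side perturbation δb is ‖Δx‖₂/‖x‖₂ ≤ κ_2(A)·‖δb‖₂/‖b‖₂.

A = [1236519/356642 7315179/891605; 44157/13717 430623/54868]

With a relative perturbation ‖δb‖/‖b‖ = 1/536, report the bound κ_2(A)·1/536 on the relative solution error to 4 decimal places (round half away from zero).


0.3530

M = AᵀA = [3385340685/151240804 40616417817/756204020; 40616417817/756204020 1949651975241/15124080400]. tr(M)=13539562389/89491600, det(M)=228886641/357966400
λ_max, λ_min = (13539562389/89491600 ± √183299266253901671721/8008746470560000)/2 = 15129/100, 15129/3579664
so κ_2 = √((15129/100) / (15129/3579664)) = 189.2000
perturbation bound = 189.2000·1/536 = 0.3530


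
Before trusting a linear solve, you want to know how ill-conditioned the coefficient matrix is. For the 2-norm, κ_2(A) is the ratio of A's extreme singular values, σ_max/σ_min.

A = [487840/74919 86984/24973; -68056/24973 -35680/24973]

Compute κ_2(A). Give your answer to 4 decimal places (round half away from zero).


339.0000

M = AᵀA = [97345088/1953657 17305600/651219; 17305600/651219 3076672/217073]. tr(M)=7355008/114921, det(M)=4096/114921
solving λ² − 7355008/114921·λ + 4096/114921 = 0 gives λ = 64, 64/114921
κ_2(A) = √(λ_max/λ_min) = √(64 / (64/114921)) = 339.0000


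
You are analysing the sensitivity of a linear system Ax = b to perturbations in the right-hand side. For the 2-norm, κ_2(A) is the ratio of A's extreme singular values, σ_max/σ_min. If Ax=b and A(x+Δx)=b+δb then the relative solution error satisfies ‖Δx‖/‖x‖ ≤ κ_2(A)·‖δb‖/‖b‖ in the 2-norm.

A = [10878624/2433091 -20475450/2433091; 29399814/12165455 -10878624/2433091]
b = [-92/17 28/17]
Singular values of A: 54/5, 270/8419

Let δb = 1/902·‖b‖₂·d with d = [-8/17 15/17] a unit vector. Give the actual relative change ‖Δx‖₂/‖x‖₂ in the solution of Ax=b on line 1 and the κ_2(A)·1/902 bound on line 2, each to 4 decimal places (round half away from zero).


0.0016
0.3733

from the listed singular values, σ₁ = 54/5, σ_n = 270/8419
condition number: (54/5) ÷ (270/8419) = 336.7600
perturbation bound = 336.7600·1/902 = 0.3733
solve Ax = b  →  x = [109.8780 59.0214]
‖b‖₂ = 5.6569 and ‖x‖₂ = 124.7265
δb = ε·‖b‖·d = [-0.0030 0.0055]; solving A·Δx = δb gives ‖Δx‖ = 0.1956
realised ‖Δx‖/‖x‖ = 0.0016
tightness: 0.0016 against a bound of 0.3733 (unrounded ratio ≈ 0.0042)


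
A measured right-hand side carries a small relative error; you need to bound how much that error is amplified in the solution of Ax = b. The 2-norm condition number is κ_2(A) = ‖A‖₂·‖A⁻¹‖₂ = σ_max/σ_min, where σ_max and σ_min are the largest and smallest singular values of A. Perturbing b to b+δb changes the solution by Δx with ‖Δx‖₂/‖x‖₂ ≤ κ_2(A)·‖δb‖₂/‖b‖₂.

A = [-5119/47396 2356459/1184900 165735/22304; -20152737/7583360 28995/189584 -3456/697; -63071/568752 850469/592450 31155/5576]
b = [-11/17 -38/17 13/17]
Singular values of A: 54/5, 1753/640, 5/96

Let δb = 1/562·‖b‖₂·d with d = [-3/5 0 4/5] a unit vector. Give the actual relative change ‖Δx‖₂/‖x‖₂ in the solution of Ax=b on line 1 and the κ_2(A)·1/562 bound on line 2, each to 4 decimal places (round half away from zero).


0.0044
0.3690

largest singular value 54/5, smallest 5/96
condition number: (54/5) ÷ (5/96) = 207.3600
perturbation bound = 207.3600·1/562 = 0.3690
solve Ax = b  →  x = [-8.1611 -16.8537 4.3050]
2-norm of b is 2.4495; of x, 19.2141
re-solving with b+δb shifts x by Δx of norm 0.0837
relative error = 0.0044
tightness: 0.0044 against a bound of 0.3690 (unrounded ratio ≈ 0.0118)


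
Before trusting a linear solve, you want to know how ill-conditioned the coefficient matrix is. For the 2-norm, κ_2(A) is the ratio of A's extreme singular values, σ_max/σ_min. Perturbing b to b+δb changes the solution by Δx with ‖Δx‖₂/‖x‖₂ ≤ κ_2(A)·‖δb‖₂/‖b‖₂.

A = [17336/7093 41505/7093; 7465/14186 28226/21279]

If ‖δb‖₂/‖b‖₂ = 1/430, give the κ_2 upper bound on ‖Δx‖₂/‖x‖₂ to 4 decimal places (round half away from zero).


0.6035

AᵀA = [748289/119716 1346785/89787; 1346785/89787 9697021/269361]; tr = 45522685/1077444, det = 28561/1077444
char-poly roots: 169/4 and 169/269361
κ_2(A) = √(λ_max/λ_min) = √((169/4) / (169/269361)) = 259.5000
κ_2(A)·‖δb‖/‖b‖ = 0.6035


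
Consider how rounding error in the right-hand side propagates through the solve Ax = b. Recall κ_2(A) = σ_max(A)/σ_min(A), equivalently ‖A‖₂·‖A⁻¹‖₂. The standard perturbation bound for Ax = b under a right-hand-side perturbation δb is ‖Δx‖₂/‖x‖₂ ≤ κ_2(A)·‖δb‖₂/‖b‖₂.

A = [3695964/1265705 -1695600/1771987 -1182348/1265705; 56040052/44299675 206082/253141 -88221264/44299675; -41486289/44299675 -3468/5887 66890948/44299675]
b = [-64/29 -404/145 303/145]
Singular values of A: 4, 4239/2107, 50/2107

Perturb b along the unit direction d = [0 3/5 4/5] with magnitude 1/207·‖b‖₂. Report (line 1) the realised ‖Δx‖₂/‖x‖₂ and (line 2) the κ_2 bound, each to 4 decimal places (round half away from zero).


0.7516
0.8143

from the listed singular values, σ₁ = 4, σ_n = 50/2107
κ_2(A) = 4 / (50/2107) = 168.5600
perturbation bound = 168.5600·1/207 = 0.8143
solve Ax = b  →  x = [-0.5840 -0.3428 0.8879]
‖b‖₂ = 4.1231 and ‖x‖₂ = 1.1167
δb = ε·‖b‖·d = [0.0000 0.0120 0.0159]; solving A·Δx = δb gives ‖Δx‖ = 0.8394
dividing the unrounded norms, ‖Δx‖/‖x‖ = 0.7516
so the bound overstates the realised error by a factor of ≈ 1.0834 (computed from the unrounded values)


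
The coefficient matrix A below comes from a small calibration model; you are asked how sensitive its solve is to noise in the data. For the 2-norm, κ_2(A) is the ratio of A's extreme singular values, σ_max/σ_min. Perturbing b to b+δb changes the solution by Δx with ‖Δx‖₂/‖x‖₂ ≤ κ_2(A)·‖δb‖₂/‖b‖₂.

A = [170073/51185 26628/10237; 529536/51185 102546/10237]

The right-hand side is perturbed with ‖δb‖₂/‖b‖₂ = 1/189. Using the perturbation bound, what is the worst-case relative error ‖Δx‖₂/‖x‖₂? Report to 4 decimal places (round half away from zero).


0.1868

form AᵀA = [12373328025/104796169 11766100500/104796169; 11766100500/104796169 11224732500/104796169] with trace 28059525/124609 and determinant 5062500/124609
char-poly roots: 225 and 22500/124609
κ_2(A) = √(λ_max/λ_min) = √(225 / (22500/124609)) = 35.3000
perturbation bound = 35.3000·1/189 = 0.1868


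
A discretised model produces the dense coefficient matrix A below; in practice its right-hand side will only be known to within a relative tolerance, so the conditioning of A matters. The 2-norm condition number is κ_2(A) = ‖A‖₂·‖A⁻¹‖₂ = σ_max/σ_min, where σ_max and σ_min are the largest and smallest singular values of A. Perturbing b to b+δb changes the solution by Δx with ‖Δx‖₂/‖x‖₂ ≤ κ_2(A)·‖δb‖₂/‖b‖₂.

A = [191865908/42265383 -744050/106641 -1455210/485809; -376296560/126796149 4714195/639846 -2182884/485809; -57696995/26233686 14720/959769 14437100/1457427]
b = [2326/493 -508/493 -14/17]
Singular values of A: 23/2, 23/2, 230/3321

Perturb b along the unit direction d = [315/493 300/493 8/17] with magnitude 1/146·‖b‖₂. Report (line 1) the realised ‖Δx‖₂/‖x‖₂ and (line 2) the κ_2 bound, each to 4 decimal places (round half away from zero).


largest singular value 23/2, smallest 230/3321
κ_2(A) = (23/2) / (230/3321) = 166.0500
perturbation bound = 166.0500·1/146 = 1.1373
solve Ax = b  →  x = [25.0572 13.2829 5.4596]
‖b‖ = 4.8990, ‖x‖ = 28.8809
with δb = [0.0214 0.0204 0.0158], A·Δx = δb → ‖Δx‖ = 0.4845
relative error = 0.0168
so the bound overstates the realised error by a factor of ≈ 67.7958 (computed from the unrounded values)

0.0168
1.1373


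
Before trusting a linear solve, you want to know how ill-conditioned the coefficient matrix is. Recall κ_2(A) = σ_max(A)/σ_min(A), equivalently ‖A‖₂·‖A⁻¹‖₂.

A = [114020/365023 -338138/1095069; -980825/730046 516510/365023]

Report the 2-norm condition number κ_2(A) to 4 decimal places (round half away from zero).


form AᵀA = [603224225/317053636 -474993085/237790227; -474993085/237790227 1496359624/713370681] with trace 13572481/3392964 and determinant 625/848241
eigenvalues of AᵀA: λ = (tr ± √(tr²−4·det))/2 = 4, 625/3392964
κ = σ_max/σ_min = 2/(25/1842) = 147.3600

147.3600


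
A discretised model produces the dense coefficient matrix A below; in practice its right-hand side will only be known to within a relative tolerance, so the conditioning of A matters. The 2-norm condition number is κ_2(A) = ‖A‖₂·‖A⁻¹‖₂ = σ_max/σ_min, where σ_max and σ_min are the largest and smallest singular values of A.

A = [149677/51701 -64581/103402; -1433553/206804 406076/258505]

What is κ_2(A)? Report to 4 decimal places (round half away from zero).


AᵀA = [348322337/6172304 -48982131/3857690; -48982131/3857690 110240801/38576900]; tr = 223146869/3763600, det = 717409/15054400
eigenvalues of AᵀA: λ = (tr ± √(tr²−4·det))/2 = 5929/100, 121/150544
so κ_2 = √((5929/100) / (121/150544)) = 271.6000

271.6000


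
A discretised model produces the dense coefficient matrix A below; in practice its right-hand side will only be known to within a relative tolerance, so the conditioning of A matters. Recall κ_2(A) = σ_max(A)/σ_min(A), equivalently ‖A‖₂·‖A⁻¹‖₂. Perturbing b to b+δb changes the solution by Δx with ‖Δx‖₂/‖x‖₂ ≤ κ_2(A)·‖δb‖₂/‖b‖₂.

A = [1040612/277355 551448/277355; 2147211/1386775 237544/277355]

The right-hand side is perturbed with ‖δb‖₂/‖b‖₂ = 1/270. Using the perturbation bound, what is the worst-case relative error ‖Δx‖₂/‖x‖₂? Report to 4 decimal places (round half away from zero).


M = AᵀA = [187469517409/11379555625 19995704856/2275911125; 19995704856/2275911125 426653312/91036445]. tr(M)=833222081/39375625, det(M)=17909824/984390625
solving λ² − 833222081/39375625·λ + 17909824/984390625 = 0 gives λ = 529/25, 33856/39375625
so κ_2 = √((529/25) / (33856/39375625)) = 156.8750
worst-case relative error ≤ 156.8750 × 1/270 = 0.5810

0.5810


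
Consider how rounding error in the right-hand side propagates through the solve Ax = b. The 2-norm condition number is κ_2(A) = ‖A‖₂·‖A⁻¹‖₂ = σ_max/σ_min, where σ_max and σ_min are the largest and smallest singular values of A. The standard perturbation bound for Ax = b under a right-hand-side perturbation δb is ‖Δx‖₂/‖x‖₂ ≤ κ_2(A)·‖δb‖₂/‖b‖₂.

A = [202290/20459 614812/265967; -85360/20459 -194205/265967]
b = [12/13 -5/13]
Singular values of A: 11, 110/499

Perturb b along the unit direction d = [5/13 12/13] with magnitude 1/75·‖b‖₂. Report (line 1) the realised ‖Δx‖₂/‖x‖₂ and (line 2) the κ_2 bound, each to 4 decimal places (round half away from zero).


0.6653
0.6653

σ_max = 11, σ_min = 110/499
κ_2(A) = 11 / (110/499) = 49.9000
perturbation bound = 49.9000·1/75 = 0.6653
solve Ax = b  →  x = [0.0887 0.0200]
‖b‖₂ = 1.0000 and ‖x‖₂ = 0.0909
with δb = [0.0051 0.0123], A·Δx = δb → ‖Δx‖ = 0.0605
realised ‖Δx‖/‖x‖ = 0.6653
realised/bound = 1 exactly: the bound is attained for this b and d


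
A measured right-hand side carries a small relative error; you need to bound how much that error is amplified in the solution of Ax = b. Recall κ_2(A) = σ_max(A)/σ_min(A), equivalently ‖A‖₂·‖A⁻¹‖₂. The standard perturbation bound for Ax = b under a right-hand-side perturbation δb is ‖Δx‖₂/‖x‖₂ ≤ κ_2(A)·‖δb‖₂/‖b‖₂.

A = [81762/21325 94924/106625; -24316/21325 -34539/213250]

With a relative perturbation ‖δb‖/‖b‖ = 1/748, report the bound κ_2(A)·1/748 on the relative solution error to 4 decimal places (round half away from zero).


0.0570

M = AᵀA = [11642068/727609 13089762/3638045; 13089762/3638045 59576329/72760900]. tr(M)=1223783129/72760900, det(M)=2825761/18190225
char-poly roots: 1681/100 and 6724/727609
σ_max=√(1681/100)=(41/10), σ_min=√(6724/727609)=(82/853) → κ = 42.6500
worst-case relative error ≤ 42.6500 × 1/748 = 0.0570


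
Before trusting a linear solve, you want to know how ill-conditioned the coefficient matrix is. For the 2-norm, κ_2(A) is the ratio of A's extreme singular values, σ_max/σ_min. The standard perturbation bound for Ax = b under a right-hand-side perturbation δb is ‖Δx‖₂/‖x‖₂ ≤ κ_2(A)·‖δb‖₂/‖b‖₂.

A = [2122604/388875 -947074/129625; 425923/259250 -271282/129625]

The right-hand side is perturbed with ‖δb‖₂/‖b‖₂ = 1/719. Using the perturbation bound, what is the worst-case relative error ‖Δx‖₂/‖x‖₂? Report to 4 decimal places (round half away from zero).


0.2163

M = AᵀA = [31447175329/967832100 -3493729481/80652675; -3493729481/80652675 1552868936/26884225]. tr(M)=3494018281/38713284, det(M)=3258025/9678321
char-poly roots: 361/4 and 36100/9678321
κ = σ_max/σ_min = (19/2)/(190/3111) = 155.5500
perturbation bound = 155.5500·1/719 = 0.2163


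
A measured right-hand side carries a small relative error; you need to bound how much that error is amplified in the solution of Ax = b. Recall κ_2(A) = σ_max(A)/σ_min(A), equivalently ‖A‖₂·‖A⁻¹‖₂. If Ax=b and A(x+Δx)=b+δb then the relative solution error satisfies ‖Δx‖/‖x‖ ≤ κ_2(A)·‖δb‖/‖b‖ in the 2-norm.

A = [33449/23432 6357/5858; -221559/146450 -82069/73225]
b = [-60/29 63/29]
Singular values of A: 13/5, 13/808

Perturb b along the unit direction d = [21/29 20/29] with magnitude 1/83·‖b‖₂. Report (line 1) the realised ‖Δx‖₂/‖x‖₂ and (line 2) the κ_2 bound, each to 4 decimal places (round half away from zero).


1.9470
1.9470

largest singular value 13/5, smallest 13/808
κ_2(A) = (13/5) / (13/808) = 161.6000
bound on ‖Δx‖/‖x‖: κ·ε = 161.6000·1/83 = 1.9470
solve Ax = b  →  x = [-0.9231 -0.6923]
‖b‖ = 3.0000, ‖x‖ = 1.1538
Δx = A⁻¹·δb where δb = 1/83·3.0000·d; ‖Δx‖ = 2.2465
realised ‖Δx‖/‖x‖ = 1.9470
tightness: 1.9470 against a bound of 1.9470; the bound is attained (ratio 1)


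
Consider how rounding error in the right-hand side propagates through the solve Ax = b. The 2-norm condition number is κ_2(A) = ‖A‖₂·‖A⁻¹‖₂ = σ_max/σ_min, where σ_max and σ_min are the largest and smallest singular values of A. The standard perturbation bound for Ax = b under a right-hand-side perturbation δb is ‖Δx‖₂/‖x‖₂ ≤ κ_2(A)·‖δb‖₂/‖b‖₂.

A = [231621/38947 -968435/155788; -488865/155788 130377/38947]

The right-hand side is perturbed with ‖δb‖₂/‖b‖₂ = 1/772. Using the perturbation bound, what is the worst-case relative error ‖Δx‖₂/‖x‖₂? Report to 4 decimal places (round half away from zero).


form AᵀA = [3797098929/83978896 -249175290/5248681; -249175290/5248681 4186287001/83978896] with trace 4746365/49928 and determinant 257049/1597696
eigenvalues of AᵀA: λ = (tr ± √(tr²−4·det))/2 = 1521/16, 169/99856
so κ_2 = √((1521/16) / (169/99856)) = 237.0000
perturbation bound = 237.0000·1/772 = 0.3070

0.3070


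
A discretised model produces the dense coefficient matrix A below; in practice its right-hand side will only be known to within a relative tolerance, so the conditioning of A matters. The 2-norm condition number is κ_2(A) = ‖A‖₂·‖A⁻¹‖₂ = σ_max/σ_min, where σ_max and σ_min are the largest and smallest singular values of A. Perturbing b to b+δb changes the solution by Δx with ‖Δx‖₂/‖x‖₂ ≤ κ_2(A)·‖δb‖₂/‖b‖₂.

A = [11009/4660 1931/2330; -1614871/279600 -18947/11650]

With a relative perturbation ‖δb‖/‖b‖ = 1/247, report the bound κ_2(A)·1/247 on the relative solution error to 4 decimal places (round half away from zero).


0.1811

form AᵀA = [3044121438241/78176160000 36974474537/3257340000; 36974474537/3257340000 226103917/67861250] with trace 5287349041/125081856 and determinant 446265625/500327424
eigenvalues of AᵀA: λ = (tr ± √(tr²−4·det))/2 = 169/4, 2640625/125081856
κ = σ_max/σ_min = (13/2)/(1625/11184) = 44.7360
perturbation bound = 44.7360·1/247 = 0.1811


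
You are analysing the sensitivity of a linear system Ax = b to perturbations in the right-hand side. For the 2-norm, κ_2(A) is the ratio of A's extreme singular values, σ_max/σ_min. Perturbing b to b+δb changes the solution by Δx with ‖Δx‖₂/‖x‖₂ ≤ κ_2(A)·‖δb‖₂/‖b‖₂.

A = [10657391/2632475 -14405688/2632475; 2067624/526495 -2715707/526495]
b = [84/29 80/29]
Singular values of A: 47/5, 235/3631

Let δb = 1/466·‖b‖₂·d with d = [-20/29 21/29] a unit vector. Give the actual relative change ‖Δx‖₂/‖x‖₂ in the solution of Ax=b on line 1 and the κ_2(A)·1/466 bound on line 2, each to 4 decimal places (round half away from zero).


0.3117
0.3117

largest singular value 47/5, smallest 235/3631
κ = σ_max/σ_min = (47/5)/(235/3631) = 145.2400
bound on ‖Δx‖/‖x‖: κ·ε = 145.2400·1/466 = 0.3117
solve Ax = b  →  x = [0.2553 -0.3404]
2-norm of b is 4.0000; of x, 0.4255
with δb = [-0.0059 0.0062], A·Δx = δb → ‖Δx‖ = 0.1326
relative error = 0.3117
realised/bound = 1 exactly: the bound is attained for this b and d


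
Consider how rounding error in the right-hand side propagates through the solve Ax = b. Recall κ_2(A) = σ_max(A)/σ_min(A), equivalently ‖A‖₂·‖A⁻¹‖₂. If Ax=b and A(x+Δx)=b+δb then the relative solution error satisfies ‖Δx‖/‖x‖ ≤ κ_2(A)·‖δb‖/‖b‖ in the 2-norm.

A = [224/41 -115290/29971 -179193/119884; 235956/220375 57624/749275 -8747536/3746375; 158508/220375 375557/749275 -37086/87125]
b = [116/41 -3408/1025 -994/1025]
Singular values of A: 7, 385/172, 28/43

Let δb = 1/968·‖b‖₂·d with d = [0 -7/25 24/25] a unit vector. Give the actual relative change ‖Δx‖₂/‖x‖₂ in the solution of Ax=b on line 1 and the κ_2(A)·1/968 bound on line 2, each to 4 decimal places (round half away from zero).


largest singular value 7, smallest 28/43
κ = σ_max/σ_min = 7/(28/43) = 10.7500
bound on ‖Δx‖/‖x‖: κ·ε = 10.7500·1/968 = 0.0111
solve Ax = b  →  x = [0.2286 -0.9922 1.4961]
‖b‖₂ = 4.4721 and ‖x‖₂ = 1.8097
Δx = A⁻¹·δb where δb = 1/968·4.4721·d; ‖Δx‖ = 0.0071
relative error = 0.0039
so the bound overstates the realised error by a factor of ≈ 2.8326 (computed from the unrounded values)

0.0039
0.0111


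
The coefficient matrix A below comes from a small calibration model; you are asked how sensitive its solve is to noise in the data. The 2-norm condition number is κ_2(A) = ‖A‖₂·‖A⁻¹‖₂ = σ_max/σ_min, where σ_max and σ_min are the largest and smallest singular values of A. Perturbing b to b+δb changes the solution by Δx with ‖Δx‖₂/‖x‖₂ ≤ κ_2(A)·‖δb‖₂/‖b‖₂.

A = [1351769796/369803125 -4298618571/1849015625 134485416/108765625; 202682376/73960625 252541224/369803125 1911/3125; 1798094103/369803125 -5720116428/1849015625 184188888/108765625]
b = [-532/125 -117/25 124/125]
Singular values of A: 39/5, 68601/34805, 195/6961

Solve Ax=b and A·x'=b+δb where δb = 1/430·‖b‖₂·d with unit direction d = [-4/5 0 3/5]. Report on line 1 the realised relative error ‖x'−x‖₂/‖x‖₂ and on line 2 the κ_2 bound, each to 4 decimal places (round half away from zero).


0.0037
0.6475

σ_max = 39/5, σ_min = 195/6961
condition number: (39/5) ÷ (195/6961) = 278.4400
perturbation bound = 278.4400·1/430 = 0.6475
solve Ax = b  →  x = [-36.5583 17.1977 136.9705]
2-norm of b is 6.4031; of x, 142.8047
with δb = [-0.0119 0.0000 0.0089], A·Δx = δb → ‖Δx‖ = 0.5316
dividing the unrounded norms, ‖Δx‖/‖x‖ = 0.0037
tightness: 0.0037 against a bound of 0.6475 (unrounded ratio ≈ 0.0057)


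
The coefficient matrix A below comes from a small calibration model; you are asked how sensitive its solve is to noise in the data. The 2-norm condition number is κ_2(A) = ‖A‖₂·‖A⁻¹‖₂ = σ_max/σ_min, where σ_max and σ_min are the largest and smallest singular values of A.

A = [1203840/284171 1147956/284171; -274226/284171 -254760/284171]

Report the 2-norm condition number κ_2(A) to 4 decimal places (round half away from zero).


358.5000

M = AᵀA = [906859396/48038761 863662800/48038761; 863662800/48038761 822549456/48038761]. tr(M)=2056372/57121, det(M)=576/57121
eigenvalues of AᵀA: λ = (tr ± √(tr²−4·det))/2 = 36, 16/57121
κ = σ_max/σ_min = 6/(4/239) = 358.5000


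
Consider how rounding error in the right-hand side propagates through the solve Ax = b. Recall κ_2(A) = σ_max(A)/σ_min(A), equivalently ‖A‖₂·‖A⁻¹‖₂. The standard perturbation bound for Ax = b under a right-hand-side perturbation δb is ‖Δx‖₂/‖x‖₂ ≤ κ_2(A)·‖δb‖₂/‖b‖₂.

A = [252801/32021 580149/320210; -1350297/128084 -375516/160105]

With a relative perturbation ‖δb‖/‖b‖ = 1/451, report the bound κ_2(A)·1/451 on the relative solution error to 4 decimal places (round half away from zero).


AᵀA = [2845835517825/16405511056 80038262295/2050688882; 80038262295/2050688882 36024877089/4101377764]; tr = 1778664501/9759376, det = 13286025/39037504
solving λ² − 1778664501/9759376·λ + 13286025/39037504 = 0 gives λ = 729/4, 18225/9759376
κ = σ_max/σ_min = (27/2)/(135/3124) = 312.4000
perturbation bound = 312.4000·1/451 = 0.6927

0.6927
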